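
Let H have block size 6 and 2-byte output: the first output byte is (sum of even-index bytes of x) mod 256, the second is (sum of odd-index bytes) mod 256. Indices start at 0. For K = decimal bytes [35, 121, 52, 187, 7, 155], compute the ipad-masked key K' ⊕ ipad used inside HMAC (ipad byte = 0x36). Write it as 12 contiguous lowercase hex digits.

154f028d31ad

Key decimal bytes [35, 121, 52, 187, 7, 155] = 23 79 34 bb 07 9b is exactly B = 6 bytes: K' = 23 79 34 bb 07 9b.
XOR each byte with 0x36: 23⊕36=15, 79⊕36=4f, 34⊕36=02, bb⊕36=8d, 07⊕36=31, 9b⊕36=ad.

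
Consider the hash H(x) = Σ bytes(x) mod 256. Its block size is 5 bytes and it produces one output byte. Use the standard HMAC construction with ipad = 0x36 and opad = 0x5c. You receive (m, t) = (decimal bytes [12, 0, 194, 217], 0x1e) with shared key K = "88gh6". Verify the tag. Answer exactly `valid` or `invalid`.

invalid

Key "88gh6" = 38 38 67 68 36 is exactly B = 5 bytes: K' = 38 38 67 68 36.
K' ⊕ ipad = 0e 0e 51 5e 00; K' ⊕ opad = 64 64 3b 34 6a.
Inner hash: sum = 14+14+81+94+0+12+0+194+217 = 626; mod 256 = 114 → 72.
Outer hash (recomputed tag): sum = 100+100+59+52+106+114 = 531; mod 256 = 19 → 13.
Recomputed tag = 13; claimed = 1e → mismatch.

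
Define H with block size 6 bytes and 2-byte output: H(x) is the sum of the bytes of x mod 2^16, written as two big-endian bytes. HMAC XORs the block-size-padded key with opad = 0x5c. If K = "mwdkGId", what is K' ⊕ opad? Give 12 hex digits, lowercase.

5efb5c5c5c5c

Key "mwdkGId" = 6d 77 64 6b 47 49 64 is 7 bytes > B = 6, so hash it first: H(key) = 02 a7, then zero-pad to 6 bytes: K' = 02 a7 00 00 00 00.
XOR each byte with 0x5c: 02⊕5c=5e, a7⊕5c=fb, 00⊕5c=5c, 00⊕5c=5c, 00⊕5c=5c, 00⊕5c=5c.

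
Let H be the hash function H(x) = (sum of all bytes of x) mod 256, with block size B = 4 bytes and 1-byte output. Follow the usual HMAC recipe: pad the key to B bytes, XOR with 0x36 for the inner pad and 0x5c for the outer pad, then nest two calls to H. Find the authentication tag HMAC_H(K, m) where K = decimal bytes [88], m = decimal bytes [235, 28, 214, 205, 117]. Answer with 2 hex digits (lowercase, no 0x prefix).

47

Key decimal bytes [88] = 58 is 1 byte ≤ B = 4; zero-pad to 4 bytes: K' = 58 00 00 00.
K' ⊕ ipad = 6e 36 36 36.  K' ⊕ opad = 04 5c 5c 5c.
Inner input = (K'⊕ipad) ∥ m = 6e 36 36 36 ∥ eb 1c d6 cd 75.
Inner hash: sum = 110+54+54+54+235+28+214+205+117 = 1071; mod 256 = 47 → 2f.
Outer input = (K'⊕opad) ∥ inner = 04 5c 5c 5c ∥ 2f.
Outer hash (tag): sum = 4+92+92+92+47 = 327; mod 256 = 71 → 47.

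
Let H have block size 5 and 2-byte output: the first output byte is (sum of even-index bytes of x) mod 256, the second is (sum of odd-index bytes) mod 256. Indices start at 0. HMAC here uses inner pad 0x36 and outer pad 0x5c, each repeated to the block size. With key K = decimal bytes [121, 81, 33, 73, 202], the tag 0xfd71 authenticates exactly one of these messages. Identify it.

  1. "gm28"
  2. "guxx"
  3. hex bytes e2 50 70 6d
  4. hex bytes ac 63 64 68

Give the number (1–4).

2

Key decimal bytes [121, 81, 33, 73, 202] = 79 51 21 49 ca is exactly B = 5 bytes: K' = 79 51 21 49 ca.
K' ⊕ ipad = 4f 67 17 7f fc; K' ⊕ opad = 25 0d 7d 15 96.
m1: inner = H(4f 67 17 7f fc 67 6d 32 38) = 07 7f; tag = H(25 0d 7d 15 96 07 7f) = b729
m2: inner = H(4f 67 17 7f fc 67 75 78 78) = 4f c5; tag = H(25 0d 7d 15 96 4f c5) = fd71 ← matches
m3: inner = H(4f 67 17 7f fc e2 50 70 6d) = 1f 38; tag = H(25 0d 7d 15 96 1f 38) = 7041
m4: inner = H(4f 67 17 7f fc ac 63 64 68) = 2d f6; tag = H(25 0d 7d 15 96 2d f6) = 2e4f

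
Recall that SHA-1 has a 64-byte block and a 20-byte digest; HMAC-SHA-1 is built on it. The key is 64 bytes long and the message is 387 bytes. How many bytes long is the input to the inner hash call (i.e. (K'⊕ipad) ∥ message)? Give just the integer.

Key is 64 ≤ 64 bytes, zero-padded: |K'| = 64.
Inner input = (K'⊕ipad) ∥ m → 64 + 387 = 451 bytes.

451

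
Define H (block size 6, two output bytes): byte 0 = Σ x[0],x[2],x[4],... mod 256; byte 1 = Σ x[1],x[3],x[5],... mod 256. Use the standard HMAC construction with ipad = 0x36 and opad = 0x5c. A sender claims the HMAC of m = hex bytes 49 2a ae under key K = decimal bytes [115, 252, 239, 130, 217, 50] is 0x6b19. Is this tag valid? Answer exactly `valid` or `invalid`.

Key decimal bytes [115, 252, 239, 130, 217, 50] = 73 fc ef 82 d9 32 is exactly B = 6 bytes: K' = 73 fc ef 82 d9 32.
K' ⊕ ipad = 45 ca d9 b4 ef 04; K' ⊕ opad = 2f a0 b3 de 85 6e.
Inner hash: even-index sum = 772 mod 256 = 4; odd-index sum = 428 mod 256 = 172 → 04 ac.
Outer hash (recomputed tag): even-index sum = 363 mod 256 = 107; odd-index sum = 664 mod 256 = 152 → 6b 98.
Recomputed tag = 6b98; claimed = 6b19 → mismatch.

invalid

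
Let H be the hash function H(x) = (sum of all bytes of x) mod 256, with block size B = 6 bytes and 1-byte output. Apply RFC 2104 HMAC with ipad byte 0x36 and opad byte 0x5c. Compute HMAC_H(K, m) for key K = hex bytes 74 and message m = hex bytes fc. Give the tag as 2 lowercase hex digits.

Key hex bytes 74 is 1 byte ≤ B = 6; zero-pad to 6 bytes: K' = 74 00 00 00 00 00.
K' ⊕ ipad = 42 36 36 36 36 36.  K' ⊕ opad = 28 5c 5c 5c 5c 5c.
Inner input = (K'⊕ipad) ∥ m = 42 36 36 36 36 36 ∥ fc.
Inner hash: sum = 66+54+54+54+54+54+252 = 588; mod 256 = 76 → 4c.
Outer input = (K'⊕opad) ∥ inner = 28 5c 5c 5c 5c 5c ∥ 4c.
Outer hash (tag): sum = 40+92+92+92+92+92+76 = 576; mod 256 = 64 → 40.

40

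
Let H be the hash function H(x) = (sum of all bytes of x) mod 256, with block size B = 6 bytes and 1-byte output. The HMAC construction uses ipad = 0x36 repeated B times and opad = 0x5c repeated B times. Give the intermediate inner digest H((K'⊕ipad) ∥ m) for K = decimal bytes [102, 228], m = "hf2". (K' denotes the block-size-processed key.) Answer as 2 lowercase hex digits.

Key decimal bytes [102, 228] = 66 e4 is 2 bytes ≤ B = 6; zero-pad to 6 bytes: K' = 66 e4 00 00 00 00.
K' ⊕ ipad = 50 d2 36 36 36 36.
Inner input = 50 d2 36 36 36 36 ∥ 68 66 32.
Inner hash: sum = 80+210+54+54+54+54+104+102+50 = 762; mod 256 = 250 → fa.

fa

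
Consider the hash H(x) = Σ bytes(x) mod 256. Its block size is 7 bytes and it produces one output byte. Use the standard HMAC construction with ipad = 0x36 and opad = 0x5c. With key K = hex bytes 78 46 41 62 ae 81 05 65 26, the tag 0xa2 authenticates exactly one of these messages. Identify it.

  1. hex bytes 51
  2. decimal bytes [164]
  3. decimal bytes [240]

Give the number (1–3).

2

Key hex bytes 78 46 41 62 ae 81 05 65 26 is 9 bytes > B = 7, so hash it first: H(key) = 20, then zero-pad to 7 bytes: K' = 20 00 00 00 00 00 00.
K' ⊕ ipad = 16 36 36 36 36 36 36; K' ⊕ opad = 7c 5c 5c 5c 5c 5c 5c.
m1: inner = H(16 36 36 36 36 36 36 51) = ab; tag = H(7c 5c 5c 5c 5c 5c 5c ab) = 4f
m2: inner = H(16 36 36 36 36 36 36 a4) = fe; tag = H(7c 5c 5c 5c 5c 5c 5c fe) = a2 ← matches
m3: inner = H(16 36 36 36 36 36 36 f0) = 4a; tag = H(7c 5c 5c 5c 5c 5c 5c 4a) = ee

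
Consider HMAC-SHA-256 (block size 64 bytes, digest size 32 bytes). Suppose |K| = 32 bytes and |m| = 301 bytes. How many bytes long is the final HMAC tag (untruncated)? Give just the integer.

The tag is one SHA-256 digest: 32 bytes.

32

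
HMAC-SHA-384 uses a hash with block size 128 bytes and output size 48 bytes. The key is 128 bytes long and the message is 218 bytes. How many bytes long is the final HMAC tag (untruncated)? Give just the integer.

The tag is one SHA-384 digest: 48 bytes.

48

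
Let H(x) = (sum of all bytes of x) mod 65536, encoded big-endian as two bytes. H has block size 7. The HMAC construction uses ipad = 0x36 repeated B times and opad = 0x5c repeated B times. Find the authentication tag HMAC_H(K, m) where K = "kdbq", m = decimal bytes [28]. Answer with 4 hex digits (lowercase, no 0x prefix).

01f8

Key "kdbq" = 6b 64 62 71 is 4 bytes ≤ B = 7; zero-pad to 7 bytes: K' = 6b 64 62 71 00 00 00.
K' ⊕ ipad = 5d 52 54 47 36 36 36.  K' ⊕ opad = 37 38 3e 2d 5c 5c 5c.
Inner input = (K'⊕ipad) ∥ m = 5d 52 54 47 36 36 36 ∥ 1c.
Inner hash: sum = 93+82+84+71+54+54+54+28 = 520 → 02 08.
Outer input = (K'⊕opad) ∥ inner = 37 38 3e 2d 5c 5c 5c ∥ 02 08.
Outer hash (tag): sum = 55+56+62+45+92+92+92+2+8 = 504 → 01 f8.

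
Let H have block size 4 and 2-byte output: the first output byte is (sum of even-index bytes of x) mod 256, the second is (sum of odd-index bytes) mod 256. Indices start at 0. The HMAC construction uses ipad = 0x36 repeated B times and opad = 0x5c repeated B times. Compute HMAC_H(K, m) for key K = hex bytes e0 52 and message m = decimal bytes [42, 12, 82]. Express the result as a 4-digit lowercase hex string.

a010

Key hex bytes e0 52 is 2 bytes ≤ B = 4; zero-pad to 4 bytes: K' = e0 52 00 00.
K' ⊕ ipad = d6 64 36 36.  K' ⊕ opad = bc 0e 5c 5c.
Inner input = (K'⊕ipad) ∥ m = d6 64 36 36 ∥ 2a 0c 52.
Inner hash: even-index sum = 392 mod 256 = 136; odd-index sum = 166 mod 256 = 166 → 88 a6.
Outer input = (K'⊕opad) ∥ inner = bc 0e 5c 5c ∥ 88 a6.
Outer hash (tag): even-index sum = 416 mod 256 = 160; odd-index sum = 272 mod 256 = 16 → a0 10.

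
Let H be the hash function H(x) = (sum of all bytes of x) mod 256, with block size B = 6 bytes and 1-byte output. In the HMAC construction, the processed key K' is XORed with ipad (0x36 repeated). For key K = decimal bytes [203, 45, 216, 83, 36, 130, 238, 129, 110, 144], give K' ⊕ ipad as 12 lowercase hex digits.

003636363636

Key decimal bytes [203, 45, 216, 83, 36, 130, 238, 129, 110, 144] = cb 2d d8 53 24 82 ee 81 6e 90 is 10 bytes > B = 6, so hash it first: H(key) = 36, then zero-pad to 6 bytes: K' = 36 00 00 00 00 00.
XOR each byte with 0x36: 36⊕36=00, 00⊕36=36, 00⊕36=36, 00⊕36=36, 00⊕36=36, 00⊕36=36.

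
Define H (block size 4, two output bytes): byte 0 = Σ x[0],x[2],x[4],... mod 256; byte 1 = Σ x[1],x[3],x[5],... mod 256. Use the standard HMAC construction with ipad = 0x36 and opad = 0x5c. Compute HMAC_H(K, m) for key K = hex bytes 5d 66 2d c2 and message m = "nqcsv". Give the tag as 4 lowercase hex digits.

3f00

Key hex bytes 5d 66 2d c2 is exactly B = 4 bytes: K' = 5d 66 2d c2.
K' ⊕ ipad = 6b 50 1b f4.  K' ⊕ opad = 01 3a 71 9e.
Inner input = (K'⊕ipad) ∥ m = 6b 50 1b f4 ∥ 6e 71 63 73 76.
Inner hash: even-index sum = 461 mod 256 = 205; odd-index sum = 552 mod 256 = 40 → cd 28.
Outer input = (K'⊕opad) ∥ inner = 01 3a 71 9e ∥ cd 28.
Outer hash (tag): even-index sum = 319 mod 256 = 63; odd-index sum = 256 mod 256 = 0 → 3f 00.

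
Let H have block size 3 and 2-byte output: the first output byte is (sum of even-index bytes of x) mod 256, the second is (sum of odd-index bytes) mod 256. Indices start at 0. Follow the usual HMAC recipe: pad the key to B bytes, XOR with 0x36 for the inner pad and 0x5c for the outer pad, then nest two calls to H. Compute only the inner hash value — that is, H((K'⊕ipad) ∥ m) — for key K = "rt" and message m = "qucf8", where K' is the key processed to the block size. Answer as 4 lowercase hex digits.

Key "rt" = 72 74 is 2 bytes ≤ B = 3; zero-pad to 3 bytes: K' = 72 74 00.
K' ⊕ ipad = 44 42 36.
Inner input = 44 42 36 ∥ 71 75 63 66 38.
Inner hash: even-index sum = 341 mod 256 = 85; odd-index sum = 334 mod 256 = 78 → 55 4e.

554e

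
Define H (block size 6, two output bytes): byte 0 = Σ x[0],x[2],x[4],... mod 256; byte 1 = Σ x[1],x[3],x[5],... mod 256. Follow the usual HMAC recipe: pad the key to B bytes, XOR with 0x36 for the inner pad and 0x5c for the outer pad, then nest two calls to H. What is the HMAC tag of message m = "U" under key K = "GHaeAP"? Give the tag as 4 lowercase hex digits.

0990

Key "GHaeAP" = 47 48 61 65 41 50 is exactly B = 6 bytes: K' = 47 48 61 65 41 50.
K' ⊕ ipad = 71 7e 57 53 77 66.  K' ⊕ opad = 1b 14 3d 39 1d 0c.
Inner input = (K'⊕ipad) ∥ m = 71 7e 57 53 77 66 ∥ 55.
Inner hash: even-index sum = 404 mod 256 = 148; odd-index sum = 311 mod 256 = 55 → 94 37.
Outer input = (K'⊕opad) ∥ inner = 1b 14 3d 39 1d 0c ∥ 94 37.
Outer hash (tag): even-index sum = 265 mod 256 = 9; odd-index sum = 144 mod 256 = 144 → 09 90.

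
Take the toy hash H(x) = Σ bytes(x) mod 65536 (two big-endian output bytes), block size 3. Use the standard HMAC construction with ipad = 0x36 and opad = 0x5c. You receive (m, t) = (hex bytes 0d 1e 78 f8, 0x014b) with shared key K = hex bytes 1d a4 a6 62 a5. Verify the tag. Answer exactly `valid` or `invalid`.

Key hex bytes 1d a4 a6 62 a5 is 5 bytes > B = 3, so hash it first: H(key) = 02 6e, then zero-pad to 3 bytes: K' = 02 6e 00.
K' ⊕ ipad = 34 58 36; K' ⊕ opad = 5e 32 5c.
Inner hash: sum = 52+88+54+13+30+120+248 = 605 → 02 5d.
Outer hash (recomputed tag): sum = 94+50+92+2+93 = 331 → 01 4b.
Recomputed tag = 014b; claimed = 014b → match.

valid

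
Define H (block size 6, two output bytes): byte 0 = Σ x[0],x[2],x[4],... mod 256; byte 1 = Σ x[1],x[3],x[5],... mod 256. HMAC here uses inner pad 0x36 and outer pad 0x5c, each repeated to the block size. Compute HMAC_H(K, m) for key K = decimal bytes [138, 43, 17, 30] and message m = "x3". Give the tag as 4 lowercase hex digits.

10c3

Key decimal bytes [138, 43, 17, 30] = 8a 2b 11 1e is 4 bytes ≤ B = 6; zero-pad to 6 bytes: K' = 8a 2b 11 1e 00 00.
K' ⊕ ipad = bc 1d 27 28 36 36.  K' ⊕ opad = d6 77 4d 42 5c 5c.
Inner input = (K'⊕ipad) ∥ m = bc 1d 27 28 36 36 ∥ 78 33.
Inner hash: even-index sum = 401 mod 256 = 145; odd-index sum = 174 mod 256 = 174 → 91 ae.
Outer input = (K'⊕opad) ∥ inner = d6 77 4d 42 5c 5c ∥ 91 ae.
Outer hash (tag): even-index sum = 528 mod 256 = 16; odd-index sum = 451 mod 256 = 195 → 10 c3.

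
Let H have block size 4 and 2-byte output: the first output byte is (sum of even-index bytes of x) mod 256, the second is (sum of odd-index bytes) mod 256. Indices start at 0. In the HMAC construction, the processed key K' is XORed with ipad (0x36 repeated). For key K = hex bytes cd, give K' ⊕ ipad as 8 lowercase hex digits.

fb363636

Key hex bytes cd is 1 byte ≤ B = 4; zero-pad to 4 bytes: K' = cd 00 00 00.
XOR each byte with 0x36: cd⊕36=fb, 00⊕36=36, 00⊕36=36, 00⊕36=36.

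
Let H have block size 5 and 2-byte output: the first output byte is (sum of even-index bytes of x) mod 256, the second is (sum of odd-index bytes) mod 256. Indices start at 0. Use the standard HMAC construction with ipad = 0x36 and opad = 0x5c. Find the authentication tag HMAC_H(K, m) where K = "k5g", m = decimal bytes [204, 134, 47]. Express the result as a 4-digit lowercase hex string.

Key "k5g" = 6b 35 67 is 3 bytes ≤ B = 5; zero-pad to 5 bytes: K' = 6b 35 67 00 00.
K' ⊕ ipad = 5d 03 51 36 36.  K' ⊕ opad = 37 69 3b 5c 5c.
Inner input = (K'⊕ipad) ∥ m = 5d 03 51 36 36 ∥ cc 86 2f.
Inner hash: even-index sum = 362 mod 256 = 106; odd-index sum = 308 mod 256 = 52 → 6a 34.
Outer input = (K'⊕opad) ∥ inner = 37 69 3b 5c 5c ∥ 6a 34.
Outer hash (tag): even-index sum = 258 mod 256 = 2; odd-index sum = 303 mod 256 = 47 → 02 2f.

022f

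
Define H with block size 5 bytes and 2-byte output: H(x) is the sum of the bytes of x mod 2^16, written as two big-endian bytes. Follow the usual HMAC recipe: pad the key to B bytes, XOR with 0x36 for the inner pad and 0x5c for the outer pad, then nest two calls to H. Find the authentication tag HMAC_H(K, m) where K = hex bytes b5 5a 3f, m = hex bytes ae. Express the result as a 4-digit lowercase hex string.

Key hex bytes b5 5a 3f is 3 bytes ≤ B = 5; zero-pad to 5 bytes: K' = b5 5a 3f 00 00.
K' ⊕ ipad = 83 6c 09 36 36.  K' ⊕ opad = e9 06 63 5c 5c.
Inner input = (K'⊕ipad) ∥ m = 83 6c 09 36 36 ∥ ae.
Inner hash: sum = 131+108+9+54+54+174 = 530 → 02 12.
Outer input = (K'⊕opad) ∥ inner = e9 06 63 5c 5c ∥ 02 12.
Outer hash (tag): sum = 233+6+99+92+92+2+18 = 542 → 02 1e.

021e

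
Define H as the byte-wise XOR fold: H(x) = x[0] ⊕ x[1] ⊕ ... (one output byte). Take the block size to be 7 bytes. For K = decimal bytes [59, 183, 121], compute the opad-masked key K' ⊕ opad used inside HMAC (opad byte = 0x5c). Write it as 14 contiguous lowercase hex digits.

67eb255c5c5c5c

Key decimal bytes [59, 183, 121] = 3b b7 79 is 3 bytes ≤ B = 7; zero-pad to 7 bytes: K' = 3b b7 79 00 00 00 00.
XOR each byte with 0x5c: 3b⊕5c=67, b7⊕5c=eb, 79⊕5c=25, 00⊕5c=5c, 00⊕5c=5c, 00⊕5c=5c, 00⊕5c=5c.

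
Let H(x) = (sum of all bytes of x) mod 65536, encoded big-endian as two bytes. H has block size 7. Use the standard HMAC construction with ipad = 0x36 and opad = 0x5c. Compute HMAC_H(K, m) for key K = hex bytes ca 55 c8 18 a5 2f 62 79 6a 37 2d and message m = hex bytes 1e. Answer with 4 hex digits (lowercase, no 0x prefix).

Key hex bytes ca 55 c8 18 a5 2f 62 79 6a 37 2d is 11 bytes > B = 7, so hash it first: H(key) = 04 7c, then zero-pad to 7 bytes: K' = 04 7c 00 00 00 00 00.
K' ⊕ ipad = 32 4a 36 36 36 36 36.  K' ⊕ opad = 58 20 5c 5c 5c 5c 5c.
Inner input = (K'⊕ipad) ∥ m = 32 4a 36 36 36 36 36 ∥ 1e.
Inner hash: sum = 50+74+54+54+54+54+54+30 = 424 → 01 a8.
Outer input = (K'⊕opad) ∥ inner = 58 20 5c 5c 5c 5c 5c ∥ 01 a8.
Outer hash (tag): sum = 88+32+92+92+92+92+92+1+168 = 749 → 02 ed.

02ed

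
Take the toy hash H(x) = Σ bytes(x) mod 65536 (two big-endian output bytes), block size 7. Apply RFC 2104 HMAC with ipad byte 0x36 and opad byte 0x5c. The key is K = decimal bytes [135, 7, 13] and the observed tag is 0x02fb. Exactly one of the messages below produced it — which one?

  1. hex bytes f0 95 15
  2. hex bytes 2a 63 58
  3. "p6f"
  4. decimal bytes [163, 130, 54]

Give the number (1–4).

3

Key decimal bytes [135, 7, 13] = 87 07 0d is 3 bytes ≤ B = 7; zero-pad to 7 bytes: K' = 87 07 0d 00 00 00 00.
K' ⊕ ipad = b1 31 3b 36 36 36 36; K' ⊕ opad = db 5b 51 5c 5c 5c 5c.
m1: inner = H(b1 31 3b 36 36 36 36 f0 95 15) = 03 8f; tag = H(db 5b 51 5c 5c 5c 5c 03 8f) = 0389
m2: inner = H(b1 31 3b 36 36 36 36 2a 63 58) = 02 da; tag = H(db 5b 51 5c 5c 5c 5c 02 da) = 03d3
m3: inner = H(b1 31 3b 36 36 36 36 70 36 66) = 03 01; tag = H(db 5b 51 5c 5c 5c 5c 03 01) = 02fb ← matches
m4: inner = H(b1 31 3b 36 36 36 36 a3 82 36) = 03 50; tag = H(db 5b 51 5c 5c 5c 5c 03 50) = 034a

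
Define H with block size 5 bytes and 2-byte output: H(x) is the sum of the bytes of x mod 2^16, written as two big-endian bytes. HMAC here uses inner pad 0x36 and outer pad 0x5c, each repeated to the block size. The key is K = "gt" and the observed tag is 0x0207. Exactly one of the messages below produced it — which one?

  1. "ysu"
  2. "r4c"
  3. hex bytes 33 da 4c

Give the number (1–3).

Key "gt" = 67 74 is 2 bytes ≤ B = 5; zero-pad to 5 bytes: K' = 67 74 00 00 00.
K' ⊕ ipad = 51 42 36 36 36; K' ⊕ opad = 3b 28 5c 5c 5c.
m1: inner = H(51 42 36 36 36 79 73 75) = 02 96; tag = H(3b 28 5c 5c 5c 02 96) = 020f
m2: inner = H(51 42 36 36 36 72 34 63) = 02 3e; tag = H(3b 28 5c 5c 5c 02 3e) = 01b7
m3: inner = H(51 42 36 36 36 33 da 4c) = 02 8e; tag = H(3b 28 5c 5c 5c 02 8e) = 0207 ← matches

3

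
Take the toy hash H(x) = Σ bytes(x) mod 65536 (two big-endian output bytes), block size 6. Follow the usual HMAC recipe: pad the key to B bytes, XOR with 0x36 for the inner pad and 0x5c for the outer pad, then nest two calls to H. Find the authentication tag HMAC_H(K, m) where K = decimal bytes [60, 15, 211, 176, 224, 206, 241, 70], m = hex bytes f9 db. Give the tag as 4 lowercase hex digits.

Key decimal bytes [60, 15, 211, 176, 224, 206, 241, 70] = 3c 0f d3 b0 e0 ce f1 46 is 8 bytes > B = 6, so hash it first: H(key) = 04 b3, then zero-pad to 6 bytes: K' = 04 b3 00 00 00 00.
K' ⊕ ipad = 32 85 36 36 36 36.  K' ⊕ opad = 58 ef 5c 5c 5c 5c.
Inner input = (K'⊕ipad) ∥ m = 32 85 36 36 36 36 ∥ f9 db.
Inner hash: sum = 50+133+54+54+54+54+249+219 = 867 → 03 63.
Outer input = (K'⊕opad) ∥ inner = 58 ef 5c 5c 5c 5c ∥ 03 63.
Outer hash (tag): sum = 88+239+92+92+92+92+3+99 = 797 → 03 1d.

031d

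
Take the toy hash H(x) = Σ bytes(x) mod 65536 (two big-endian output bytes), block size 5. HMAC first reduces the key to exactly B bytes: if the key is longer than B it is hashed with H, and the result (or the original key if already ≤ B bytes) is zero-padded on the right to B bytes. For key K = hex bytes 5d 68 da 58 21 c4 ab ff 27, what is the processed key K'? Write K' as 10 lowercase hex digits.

|K| = 9 > B = 5, so first hash the key.
H(K): sum = 93+104+218+88+33+196+171+255+39 = 1197 → 04 ad.
Zero-pad H(K) = 04 ad to 5 bytes: K' = 04 ad 00 00 00.

04ad000000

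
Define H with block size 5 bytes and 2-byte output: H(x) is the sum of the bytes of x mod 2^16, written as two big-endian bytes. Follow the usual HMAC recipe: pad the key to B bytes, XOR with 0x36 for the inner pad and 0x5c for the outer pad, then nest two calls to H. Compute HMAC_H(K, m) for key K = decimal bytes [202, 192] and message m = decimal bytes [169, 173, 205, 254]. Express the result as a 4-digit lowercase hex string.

Key decimal bytes [202, 192] = ca c0 is 2 bytes ≤ B = 5; zero-pad to 5 bytes: K' = ca c0 00 00 00.
K' ⊕ ipad = fc f6 36 36 36.  K' ⊕ opad = 96 9c 5c 5c 5c.
Inner input = (K'⊕ipad) ∥ m = fc f6 36 36 36 ∥ a9 ad cd fe.
Inner hash: sum = 252+246+54+54+54+169+173+205+254 = 1461 → 05 b5.
Outer input = (K'⊕opad) ∥ inner = 96 9c 5c 5c 5c ∥ 05 b5.
Outer hash (tag): sum = 150+156+92+92+92+5+181 = 768 → 03 00.

0300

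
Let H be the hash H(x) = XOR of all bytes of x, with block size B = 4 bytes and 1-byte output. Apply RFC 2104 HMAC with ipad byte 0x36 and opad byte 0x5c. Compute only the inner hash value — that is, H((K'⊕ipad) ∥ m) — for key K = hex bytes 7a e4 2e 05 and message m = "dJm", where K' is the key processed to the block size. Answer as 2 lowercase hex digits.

Key hex bytes 7a e4 2e 05 is exactly B = 4 bytes: K' = 7a e4 2e 05.
K' ⊕ ipad = 4c d2 18 33.
Inner input = 4c d2 18 33 ∥ 64 4a 6d.
Inner hash: XOR 4c⊕d2⊕18⊕33⊕64⊕4a⊕6d = f6.

f6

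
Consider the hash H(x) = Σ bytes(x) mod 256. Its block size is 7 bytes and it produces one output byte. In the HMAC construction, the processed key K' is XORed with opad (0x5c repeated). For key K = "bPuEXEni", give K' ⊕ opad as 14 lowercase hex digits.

Key "bPuEXEni" = 62 50 75 45 58 45 6e 69 is 8 bytes > B = 7, so hash it first: H(key) = e0, then zero-pad to 7 bytes: K' = e0 00 00 00 00 00 00.
XOR each byte with 0x5c: e0⊕5c=bc, 00⊕5c=5c, 00⊕5c=5c, 00⊕5c=5c, 00⊕5c=5c, 00⊕5c=5c, 00⊕5c=5c.

bc5c5c5c5c5c5c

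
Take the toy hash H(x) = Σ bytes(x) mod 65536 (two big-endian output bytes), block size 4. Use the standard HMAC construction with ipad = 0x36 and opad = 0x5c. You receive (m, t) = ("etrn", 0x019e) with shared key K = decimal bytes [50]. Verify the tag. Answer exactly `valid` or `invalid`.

Key decimal bytes [50] = 32 is 1 byte ≤ B = 4; zero-pad to 4 bytes: K' = 32 00 00 00.
K' ⊕ ipad = 04 36 36 36; K' ⊕ opad = 6e 5c 5c 5c.
Inner hash: sum = 4+54+54+54+101+116+114+110 = 607 → 02 5f.
Outer hash (recomputed tag): sum = 110+92+92+92+2+95 = 483 → 01 e3.
Recomputed tag = 01e3; claimed = 019e → mismatch.

invalid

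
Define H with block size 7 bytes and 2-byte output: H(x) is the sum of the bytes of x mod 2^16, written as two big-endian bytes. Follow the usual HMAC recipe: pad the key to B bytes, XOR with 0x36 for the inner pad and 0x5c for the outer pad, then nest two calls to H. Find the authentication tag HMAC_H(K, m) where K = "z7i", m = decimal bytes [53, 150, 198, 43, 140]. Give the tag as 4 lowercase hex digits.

Key "z7i" = 7a 37 69 is 3 bytes ≤ B = 7; zero-pad to 7 bytes: K' = 7a 37 69 00 00 00 00.
K' ⊕ ipad = 4c 01 5f 36 36 36 36.  K' ⊕ opad = 26 6b 35 5c 5c 5c 5c.
Inner input = (K'⊕ipad) ∥ m = 4c 01 5f 36 36 36 36 ∥ 35 96 c6 2b 8c.
Inner hash: sum = 76+1+95+54+54+54+54+53+150+198+43+140 = 972 → 03 cc.
Outer input = (K'⊕opad) ∥ inner = 26 6b 35 5c 5c 5c 5c ∥ 03 cc.
Outer hash (tag): sum = 38+107+53+92+92+92+92+3+204 = 773 → 03 05.

0305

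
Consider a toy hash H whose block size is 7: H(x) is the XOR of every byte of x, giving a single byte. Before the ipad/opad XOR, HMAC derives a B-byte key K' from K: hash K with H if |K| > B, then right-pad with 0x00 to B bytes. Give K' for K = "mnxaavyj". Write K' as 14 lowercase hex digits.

1e000000000000

|K| = 8 > B = 7, so first hash the key.
H(K): XOR 6d⊕6e⊕78⊕61⊕61⊕76⊕79⊕6a = 1e.
Zero-pad H(K) = 1e to 7 bytes: K' = 1e 00 00 00 00 00 00.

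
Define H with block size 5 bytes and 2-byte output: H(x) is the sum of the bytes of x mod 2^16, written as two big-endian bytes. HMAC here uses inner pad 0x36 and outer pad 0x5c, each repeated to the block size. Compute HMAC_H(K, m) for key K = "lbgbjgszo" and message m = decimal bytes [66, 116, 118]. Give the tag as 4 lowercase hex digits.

Key "lbgbjgszo" = 6c 62 67 62 6a 67 73 7a 6f is 9 bytes > B = 5, so hash it first: H(key) = 03 c4, then zero-pad to 5 bytes: K' = 03 c4 00 00 00.
K' ⊕ ipad = 35 f2 36 36 36.  K' ⊕ opad = 5f 98 5c 5c 5c.
Inner input = (K'⊕ipad) ∥ m = 35 f2 36 36 36 ∥ 42 74 76.
Inner hash: sum = 53+242+54+54+54+66+116+118 = 757 → 02 f5.
Outer input = (K'⊕opad) ∥ inner = 5f 98 5c 5c 5c ∥ 02 f5.
Outer hash (tag): sum = 95+152+92+92+92+2+245 = 770 → 03 02.

0302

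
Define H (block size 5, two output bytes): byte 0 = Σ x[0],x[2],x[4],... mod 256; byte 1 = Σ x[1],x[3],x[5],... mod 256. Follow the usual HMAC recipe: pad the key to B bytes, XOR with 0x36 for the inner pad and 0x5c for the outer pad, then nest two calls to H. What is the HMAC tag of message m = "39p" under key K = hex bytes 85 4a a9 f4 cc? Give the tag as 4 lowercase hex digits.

Key hex bytes 85 4a a9 f4 cc is exactly B = 5 bytes: K' = 85 4a a9 f4 cc.
K' ⊕ ipad = b3 7c 9f c2 fa.  K' ⊕ opad = d9 16 f5 a8 90.
Inner input = (K'⊕ipad) ∥ m = b3 7c 9f c2 fa ∥ 33 39 70.
Inner hash: even-index sum = 645 mod 256 = 133; odd-index sum = 481 mod 256 = 225 → 85 e1.
Outer input = (K'⊕opad) ∥ inner = d9 16 f5 a8 90 ∥ 85 e1.
Outer hash (tag): even-index sum = 831 mod 256 = 63; odd-index sum = 323 mod 256 = 67 → 3f 43.

3f43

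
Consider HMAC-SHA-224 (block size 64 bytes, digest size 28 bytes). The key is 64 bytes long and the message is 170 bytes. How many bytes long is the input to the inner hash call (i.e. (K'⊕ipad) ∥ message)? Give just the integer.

234

Key is 64 ≤ 64 bytes, zero-padded: |K'| = 64.
Inner input = (K'⊕ipad) ∥ m → 64 + 170 = 234 bytes.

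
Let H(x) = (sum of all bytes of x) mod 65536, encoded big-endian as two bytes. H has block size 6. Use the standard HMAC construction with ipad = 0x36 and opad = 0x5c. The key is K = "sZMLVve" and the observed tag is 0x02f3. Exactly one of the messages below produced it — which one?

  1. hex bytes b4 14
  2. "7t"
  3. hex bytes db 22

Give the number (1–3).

Key "sZMLVve" = 73 5a 4d 4c 56 76 65 is 7 bytes > B = 6, so hash it first: H(key) = 02 97, then zero-pad to 6 bytes: K' = 02 97 00 00 00 00.
K' ⊕ ipad = 34 a1 36 36 36 36; K' ⊕ opad = 5e cb 5c 5c 5c 5c.
m1: inner = H(34 a1 36 36 36 36 b4 14) = 02 75; tag = H(5e cb 5c 5c 5c 5c 02 75) = 0310
m2: inner = H(34 a1 36 36 36 36 37 74) = 02 58; tag = H(5e cb 5c 5c 5c 5c 02 58) = 02f3 ← matches
m3: inner = H(34 a1 36 36 36 36 db 22) = 02 aa; tag = H(5e cb 5c 5c 5c 5c 02 aa) = 0345

2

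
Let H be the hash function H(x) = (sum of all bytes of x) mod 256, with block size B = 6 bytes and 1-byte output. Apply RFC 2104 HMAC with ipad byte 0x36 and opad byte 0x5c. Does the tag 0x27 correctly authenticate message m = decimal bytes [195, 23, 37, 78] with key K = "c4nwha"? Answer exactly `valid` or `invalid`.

invalid

Key "c4nwha" = 63 34 6e 77 68 61 is exactly B = 6 bytes: K' = 63 34 6e 77 68 61.
K' ⊕ ipad = 55 02 58 41 5e 57; K' ⊕ opad = 3f 68 32 2b 34 3d.
Inner hash: sum = 85+2+88+65+94+87+195+23+37+78 = 754; mod 256 = 242 → f2.
Outer hash (recomputed tag): sum = 63+104+50+43+52+61+242 = 615; mod 256 = 103 → 67.
Recomputed tag = 67; claimed = 27 → mismatch.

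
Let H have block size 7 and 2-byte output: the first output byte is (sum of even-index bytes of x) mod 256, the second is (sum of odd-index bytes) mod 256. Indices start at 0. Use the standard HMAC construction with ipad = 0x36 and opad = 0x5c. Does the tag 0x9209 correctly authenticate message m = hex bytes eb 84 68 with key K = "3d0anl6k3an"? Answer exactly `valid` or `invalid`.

Key "3d0anl6k3an" = 33 64 30 61 6e 6c 36 6b 33 61 6e is 11 bytes > B = 7, so hash it first: H(key) = a8 fd, then zero-pad to 7 bytes: K' = a8 fd 00 00 00 00 00.
K' ⊕ ipad = 9e cb 36 36 36 36 36; K' ⊕ opad = f4 a1 5c 5c 5c 5c 5c.
Inner hash: even-index sum = 452 mod 256 = 196; odd-index sum = 650 mod 256 = 138 → c4 8a.
Outer hash (recomputed tag): even-index sum = 658 mod 256 = 146; odd-index sum = 541 mod 256 = 29 → 92 1d.
Recomputed tag = 921d; claimed = 9209 → mismatch.

invalid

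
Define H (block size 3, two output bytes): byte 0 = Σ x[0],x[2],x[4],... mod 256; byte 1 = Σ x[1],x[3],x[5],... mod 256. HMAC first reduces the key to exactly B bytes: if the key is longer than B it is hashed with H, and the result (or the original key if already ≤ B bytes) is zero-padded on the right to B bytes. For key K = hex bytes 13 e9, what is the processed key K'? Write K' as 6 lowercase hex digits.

Key hex bytes 13 e9 is 2 bytes ≤ B = 3; zero-pad to 3 bytes: K' = 13 e9 00.

13e900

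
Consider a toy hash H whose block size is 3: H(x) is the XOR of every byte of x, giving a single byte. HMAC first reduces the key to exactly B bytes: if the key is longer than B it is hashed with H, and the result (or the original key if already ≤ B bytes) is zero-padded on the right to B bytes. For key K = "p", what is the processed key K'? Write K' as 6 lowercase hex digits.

700000

Key "p" = 70 is 1 byte ≤ B = 3; zero-pad to 3 bytes: K' = 70 00 00.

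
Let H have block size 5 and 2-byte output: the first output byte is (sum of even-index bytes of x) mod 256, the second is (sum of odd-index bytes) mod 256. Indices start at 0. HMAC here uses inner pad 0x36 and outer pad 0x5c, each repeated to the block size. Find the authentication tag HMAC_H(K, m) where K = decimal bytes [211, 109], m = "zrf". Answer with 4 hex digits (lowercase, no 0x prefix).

Key decimal bytes [211, 109] = d3 6d is 2 bytes ≤ B = 5; zero-pad to 5 bytes: K' = d3 6d 00 00 00.
K' ⊕ ipad = e5 5b 36 36 36.  K' ⊕ opad = 8f 31 5c 5c 5c.
Inner input = (K'⊕ipad) ∥ m = e5 5b 36 36 36 ∥ 7a 72 66.
Inner hash: even-index sum = 451 mod 256 = 195; odd-index sum = 369 mod 256 = 113 → c3 71.
Outer input = (K'⊕opad) ∥ inner = 8f 31 5c 5c 5c ∥ c3 71.
Outer hash (tag): even-index sum = 440 mod 256 = 184; odd-index sum = 336 mod 256 = 80 → b8 50.

b850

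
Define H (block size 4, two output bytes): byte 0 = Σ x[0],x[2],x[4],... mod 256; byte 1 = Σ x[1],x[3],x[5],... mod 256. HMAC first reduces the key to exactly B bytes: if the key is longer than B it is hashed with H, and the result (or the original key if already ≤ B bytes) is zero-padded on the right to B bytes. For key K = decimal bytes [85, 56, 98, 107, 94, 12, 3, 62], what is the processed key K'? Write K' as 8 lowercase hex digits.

18ed0000

|K| = 8 > B = 4, so first hash the key.
H(K): even-index sum = 280 mod 256 = 24; odd-index sum = 237 mod 256 = 237 → 18 ed.
Zero-pad H(K) = 18 ed to 4 bytes: K' = 18 ed 00 00.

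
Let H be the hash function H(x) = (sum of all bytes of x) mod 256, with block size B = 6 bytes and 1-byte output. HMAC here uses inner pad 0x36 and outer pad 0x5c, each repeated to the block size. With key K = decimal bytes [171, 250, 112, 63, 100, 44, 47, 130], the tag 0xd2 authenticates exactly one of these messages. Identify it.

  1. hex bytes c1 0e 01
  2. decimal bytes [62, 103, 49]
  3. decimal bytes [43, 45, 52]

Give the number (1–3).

Key decimal bytes [171, 250, 112, 63, 100, 44, 47, 130] = ab fa 70 3f 64 2c 2f 82 is 8 bytes > B = 6, so hash it first: H(key) = 95, then zero-pad to 6 bytes: K' = 95 00 00 00 00 00.
K' ⊕ ipad = a3 36 36 36 36 36; K' ⊕ opad = c9 5c 5c 5c 5c 5c.
m1: inner = H(a3 36 36 36 36 36 c1 0e 01) = 81; tag = H(c9 5c 5c 5c 5c 5c 81) = 16
m2: inner = H(a3 36 36 36 36 36 3e 67 31) = 87; tag = H(c9 5c 5c 5c 5c 5c 87) = 1c
m3: inner = H(a3 36 36 36 36 36 2b 2d 34) = 3d; tag = H(c9 5c 5c 5c 5c 5c 3d) = d2 ← matches

3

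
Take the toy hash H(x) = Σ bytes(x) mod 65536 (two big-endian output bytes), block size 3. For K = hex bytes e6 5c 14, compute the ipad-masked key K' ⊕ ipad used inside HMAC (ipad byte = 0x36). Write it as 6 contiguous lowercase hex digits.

d06a22

Key hex bytes e6 5c 14 is exactly B = 3 bytes: K' = e6 5c 14.
XOR each byte with 0x36: e6⊕36=d0, 5c⊕36=6a, 14⊕36=22.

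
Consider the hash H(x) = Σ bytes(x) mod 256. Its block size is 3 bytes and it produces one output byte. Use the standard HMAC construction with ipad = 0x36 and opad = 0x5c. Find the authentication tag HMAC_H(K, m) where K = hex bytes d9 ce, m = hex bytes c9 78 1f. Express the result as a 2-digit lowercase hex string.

Key hex bytes d9 ce is 2 bytes ≤ B = 3; zero-pad to 3 bytes: K' = d9 ce 00.
K' ⊕ ipad = ef f8 36.  K' ⊕ opad = 85 92 5c.
Inner input = (K'⊕ipad) ∥ m = ef f8 36 ∥ c9 78 1f.
Inner hash: sum = 239+248+54+201+120+31 = 893; mod 256 = 125 → 7d.
Outer input = (K'⊕opad) ∥ inner = 85 92 5c ∥ 7d.
Outer hash (tag): sum = 133+146+92+125 = 496; mod 256 = 240 → f0.

f0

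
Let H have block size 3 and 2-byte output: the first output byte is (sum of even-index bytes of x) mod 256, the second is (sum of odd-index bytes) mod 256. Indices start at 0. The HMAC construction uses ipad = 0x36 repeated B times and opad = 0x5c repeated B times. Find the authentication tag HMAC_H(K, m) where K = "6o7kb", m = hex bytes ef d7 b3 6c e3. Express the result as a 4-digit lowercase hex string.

Key "6o7kb" = 36 6f 37 6b 62 is 5 bytes > B = 3, so hash it first: H(key) = cf da, then zero-pad to 3 bytes: K' = cf da 00.
K' ⊕ ipad = f9 ec 36.  K' ⊕ opad = 93 86 5c.
Inner input = (K'⊕ipad) ∥ m = f9 ec 36 ∥ ef d7 b3 6c e3.
Inner hash: even-index sum = 626 mod 256 = 114; odd-index sum = 881 mod 256 = 113 → 72 71.
Outer input = (K'⊕opad) ∥ inner = 93 86 5c ∥ 72 71.
Outer hash (tag): even-index sum = 352 mod 256 = 96; odd-index sum = 248 mod 256 = 248 → 60 f8.

60f8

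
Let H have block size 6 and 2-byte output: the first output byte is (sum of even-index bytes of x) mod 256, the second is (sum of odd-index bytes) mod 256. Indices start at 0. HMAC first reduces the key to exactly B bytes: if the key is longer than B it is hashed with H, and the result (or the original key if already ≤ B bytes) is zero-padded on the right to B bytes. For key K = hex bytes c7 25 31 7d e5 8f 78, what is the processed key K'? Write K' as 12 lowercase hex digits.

|K| = 7 > B = 6, so first hash the key.
H(K): even-index sum = 597 mod 256 = 85; odd-index sum = 305 mod 256 = 49 → 55 31.
Zero-pad H(K) = 55 31 to 6 bytes: K' = 55 31 00 00 00 00.

553100000000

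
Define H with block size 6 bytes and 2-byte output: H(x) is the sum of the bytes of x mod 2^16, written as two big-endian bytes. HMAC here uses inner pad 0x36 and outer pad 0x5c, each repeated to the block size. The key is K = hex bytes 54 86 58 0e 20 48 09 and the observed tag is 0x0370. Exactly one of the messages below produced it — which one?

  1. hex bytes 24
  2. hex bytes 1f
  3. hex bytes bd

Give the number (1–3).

2

Key hex bytes 54 86 58 0e 20 48 09 is 7 bytes > B = 6, so hash it first: H(key) = 01 b1, then zero-pad to 6 bytes: K' = 01 b1 00 00 00 00.
K' ⊕ ipad = 37 87 36 36 36 36; K' ⊕ opad = 5d ed 5c 5c 5c 5c.
m1: inner = H(37 87 36 36 36 36 24) = 01 ba; tag = H(5d ed 5c 5c 5c 5c 01 ba) = 0375
m2: inner = H(37 87 36 36 36 36 1f) = 01 b5; tag = H(5d ed 5c 5c 5c 5c 01 b5) = 0370 ← matches
m3: inner = H(37 87 36 36 36 36 bd) = 02 53; tag = H(5d ed 5c 5c 5c 5c 02 53) = 030f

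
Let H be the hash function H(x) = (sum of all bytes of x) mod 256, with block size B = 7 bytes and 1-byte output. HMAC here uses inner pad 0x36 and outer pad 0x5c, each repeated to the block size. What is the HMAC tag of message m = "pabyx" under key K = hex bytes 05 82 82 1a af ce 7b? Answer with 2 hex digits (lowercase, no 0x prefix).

Key hex bytes 05 82 82 1a af ce 7b is exactly B = 7 bytes: K' = 05 82 82 1a af ce 7b.
K' ⊕ ipad = 33 b4 b4 2c 99 f8 4d.  K' ⊕ opad = 59 de de 46 f3 92 27.
Inner input = (K'⊕ipad) ∥ m = 33 b4 b4 2c 99 f8 4d ∥ 70 61 62 79 78.
Inner hash: sum = 51+180+180+44+153+248+77+112+97+98+121+120 = 1481; mod 256 = 201 → c9.
Outer input = (K'⊕opad) ∥ inner = 59 de de 46 f3 92 27 ∥ c9.
Outer hash (tag): sum = 89+222+222+70+243+146+39+201 = 1232; mod 256 = 208 → d0.

d0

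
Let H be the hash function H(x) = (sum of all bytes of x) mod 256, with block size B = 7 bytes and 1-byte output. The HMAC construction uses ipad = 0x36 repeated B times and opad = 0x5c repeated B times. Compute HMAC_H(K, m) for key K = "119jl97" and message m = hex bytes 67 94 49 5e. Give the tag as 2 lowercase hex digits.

Key "119jl97" = 31 31 39 6a 6c 39 37 is exactly B = 7 bytes: K' = 31 31 39 6a 6c 39 37.
K' ⊕ ipad = 07 07 0f 5c 5a 0f 01.  K' ⊕ opad = 6d 6d 65 36 30 65 6b.
Inner input = (K'⊕ipad) ∥ m = 07 07 0f 5c 5a 0f 01 ∥ 67 94 49 5e.
Inner hash: sum = 7+7+15+92+90+15+1+103+148+73+94 = 645; mod 256 = 133 → 85.
Outer input = (K'⊕opad) ∥ inner = 6d 6d 65 36 30 65 6b ∥ 85.
Outer hash (tag): sum = 109+109+101+54+48+101+107+133 = 762; mod 256 = 250 → fa.

fa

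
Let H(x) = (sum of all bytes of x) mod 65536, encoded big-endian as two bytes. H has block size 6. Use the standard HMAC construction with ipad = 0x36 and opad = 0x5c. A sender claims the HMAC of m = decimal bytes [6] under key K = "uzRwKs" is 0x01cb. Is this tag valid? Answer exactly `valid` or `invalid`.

valid

Key "uzRwKs" = 75 7a 52 77 4b 73 is exactly B = 6 bytes: K' = 75 7a 52 77 4b 73.
K' ⊕ ipad = 43 4c 64 41 7d 45; K' ⊕ opad = 29 26 0e 2b 17 2f.
Inner hash: sum = 67+76+100+65+125+69+6 = 508 → 01 fc.
Outer hash (recomputed tag): sum = 41+38+14+43+23+47+1+252 = 459 → 01 cb.
Recomputed tag = 01cb; claimed = 01cb → match.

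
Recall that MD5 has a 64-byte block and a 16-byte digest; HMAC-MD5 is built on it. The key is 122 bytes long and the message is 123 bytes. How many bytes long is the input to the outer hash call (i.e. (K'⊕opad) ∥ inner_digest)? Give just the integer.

Key is 122 > 64 bytes, so it is hashed to 16 bytes then zero-padded to 64: |K'| = 64.
Outer input = (K'⊕opad) ∥ H(inner) → 64 + 16 = 80 bytes.

80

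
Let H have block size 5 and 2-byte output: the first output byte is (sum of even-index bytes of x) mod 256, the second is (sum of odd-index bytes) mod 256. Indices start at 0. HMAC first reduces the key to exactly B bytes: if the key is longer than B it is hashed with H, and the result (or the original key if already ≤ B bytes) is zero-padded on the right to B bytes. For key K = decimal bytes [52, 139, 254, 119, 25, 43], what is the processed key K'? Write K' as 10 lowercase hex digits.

|K| = 6 > B = 5, so first hash the key.
H(K): even-index sum = 331 mod 256 = 75; odd-index sum = 301 mod 256 = 45 → 4b 2d.
Zero-pad H(K) = 4b 2d to 5 bytes: K' = 4b 2d 00 00 00.

4b2d000000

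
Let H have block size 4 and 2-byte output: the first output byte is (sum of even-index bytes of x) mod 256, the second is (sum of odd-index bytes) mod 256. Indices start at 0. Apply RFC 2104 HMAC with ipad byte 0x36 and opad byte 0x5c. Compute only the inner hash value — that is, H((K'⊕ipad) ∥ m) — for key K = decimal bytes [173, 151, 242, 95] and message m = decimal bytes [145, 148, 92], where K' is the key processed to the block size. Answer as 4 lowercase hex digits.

4c9e

Key decimal bytes [173, 151, 242, 95] = ad 97 f2 5f is exactly B = 4 bytes: K' = ad 97 f2 5f.
K' ⊕ ipad = 9b a1 c4 69.
Inner input = 9b a1 c4 69 ∥ 91 94 5c.
Inner hash: even-index sum = 588 mod 256 = 76; odd-index sum = 414 mod 256 = 158 → 4c 9e.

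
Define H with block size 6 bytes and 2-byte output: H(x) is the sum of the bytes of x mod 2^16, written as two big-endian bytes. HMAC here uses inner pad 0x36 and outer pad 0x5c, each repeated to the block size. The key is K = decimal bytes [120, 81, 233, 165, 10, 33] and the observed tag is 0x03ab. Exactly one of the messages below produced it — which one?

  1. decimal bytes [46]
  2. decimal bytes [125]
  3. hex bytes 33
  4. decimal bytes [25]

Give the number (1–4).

2

Key decimal bytes [120, 81, 233, 165, 10, 33] = 78 51 e9 a5 0a 21 is exactly B = 6 bytes: K' = 78 51 e9 a5 0a 21.
K' ⊕ ipad = 4e 67 df 93 3c 17; K' ⊕ opad = 24 0d b5 f9 56 7d.
m1: inner = H(4e 67 df 93 3c 17 2e) = 02 a8; tag = H(24 0d b5 f9 56 7d 02 a8) = 035c
m2: inner = H(4e 67 df 93 3c 17 7d) = 02 f7; tag = H(24 0d b5 f9 56 7d 02 f7) = 03ab ← matches
m3: inner = H(4e 67 df 93 3c 17 33) = 02 ad; tag = H(24 0d b5 f9 56 7d 02 ad) = 0361
m4: inner = H(4e 67 df 93 3c 17 19) = 02 93; tag = H(24 0d b5 f9 56 7d 02 93) = 0347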